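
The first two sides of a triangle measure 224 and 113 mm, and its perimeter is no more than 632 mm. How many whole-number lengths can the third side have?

Triangle inequality: 111 < x < 337. Perimeter ≤ 632 gives x ≤ 632 − 224 − 113 = 295.
So 111 < x ≤ 295; integers 112 through 295: 184 values.

184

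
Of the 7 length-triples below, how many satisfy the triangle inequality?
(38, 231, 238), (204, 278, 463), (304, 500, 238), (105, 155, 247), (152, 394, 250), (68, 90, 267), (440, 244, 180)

(38,231,238): 38+231 > 238 → valid
(204,278,463): 204+278 > 463 → valid
(238,304,500): 238+304 > 500 → valid
(105,155,247): 105+155 > 247 → valid
(152,250,394): 152+250 > 394 → valid
(68,90,267): 68+90 ≤ 267 → not valid
(180,244,440): 180+244 ≤ 440 → not valid
5 of the 7 triples form a triangle.

5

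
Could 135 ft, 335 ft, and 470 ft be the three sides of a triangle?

The two shorter sides sum to 470, exactly equal to the longest side 470.
That gives only a degenerate (flat) triangle — the inequality must be strict.

No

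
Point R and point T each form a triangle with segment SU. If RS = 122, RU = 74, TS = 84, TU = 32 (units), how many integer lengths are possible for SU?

63

From triangle RSU: 48 < SU < 196.
From triangle TSU: 52 < SU < 116.
Intersection: 52 < SU < 116, so integers 53 through 115: 63 values.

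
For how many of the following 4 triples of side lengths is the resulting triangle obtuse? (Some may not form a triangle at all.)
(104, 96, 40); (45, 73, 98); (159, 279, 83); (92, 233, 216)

(104,96,40): 40²+96² = 10816 = 104² → right
(45,73,98): 45²+73² = 7354 < 9604 = 98² → obtuse
(159,279,83): 83+159 ≤ 279, not a triangle
(92,233,216): 92²+216² = 55120 > 54289 = 233² → acute
1 of the 4 is obtuse.

1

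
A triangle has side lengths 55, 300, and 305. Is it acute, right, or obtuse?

right

Compare the square of the longest side to the sum of squares of the other two: 55² + 300² = 93025 = 305².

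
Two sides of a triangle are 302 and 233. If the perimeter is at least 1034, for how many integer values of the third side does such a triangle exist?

Triangle inequality: 69 < x < 535. Perimeter ≥ 1034 gives x ≥ 1034 − 302 − 233 = 499.
So 499 ≤ x < 535; integers 499 through 534: 36 values.

36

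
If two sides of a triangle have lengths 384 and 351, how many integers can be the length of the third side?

701

The third side lies in the open interval (33, 735).
Integers from 34 to 734 inclusive: 734 − 34 + 1 = 701.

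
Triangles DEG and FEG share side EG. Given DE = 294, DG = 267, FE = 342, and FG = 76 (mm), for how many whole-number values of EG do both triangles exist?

From triangle DEG: 27 < EG < 561.
From triangle FEG: 266 < EG < 418.
Intersection: 266 < EG < 418, so integers 267 through 417: 151 values.

151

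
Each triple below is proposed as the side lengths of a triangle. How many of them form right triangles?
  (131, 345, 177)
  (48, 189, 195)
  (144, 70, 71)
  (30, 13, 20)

(131,345,177): 131+177 ≤ 345, not a triangle
(48,189,195): 48²+189² = 38025 = 195² → right
(144,70,71): 70+71 ≤ 144, not a triangle
(30,13,20): 13²+20² = 569 < 900 = 30² → obtuse
1 of the 4 is right.

1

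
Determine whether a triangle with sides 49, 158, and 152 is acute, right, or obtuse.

acute

Compare the square of the longest side to the sum of squares of the other two: 49² + 152² = 25505 > 24964 = 158².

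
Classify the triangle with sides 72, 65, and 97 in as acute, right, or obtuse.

Compare the square of the longest side to the sum of squares of the other two: 65² + 72² = 9409 = 97².

right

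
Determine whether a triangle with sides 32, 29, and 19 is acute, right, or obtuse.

Compare the square of the longest side to the sum of squares of the other two: 19² + 29² = 1202 > 1024 = 32².

acute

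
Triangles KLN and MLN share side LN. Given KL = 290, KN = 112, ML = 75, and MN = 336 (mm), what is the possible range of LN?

261 < LN < 402

From triangle KLN: |290 − 112| < LN < 290 + 112, i.e. 178 < LN < 402.
From triangle MLN: 261 < LN < 411.
Both must hold, so LN lies in the intersection.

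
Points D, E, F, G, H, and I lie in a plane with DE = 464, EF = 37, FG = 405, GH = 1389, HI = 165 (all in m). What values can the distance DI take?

318 ≤ DI ≤ 2460 m

The maximum is all hops collinear in one direction: 464 + 37 + 405 + 1389 + 165 = 2460.
The longest hop is 1389; the others sum to 1071. Folding the others back against it leaves at least 1389 − 1071 = 318.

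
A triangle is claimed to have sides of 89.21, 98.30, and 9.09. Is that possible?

The two shorter sides sum to 98.30, exactly equal to the longest side 98.30.
That gives only a degenerate (flat) triangle — the inequality must be strict.

No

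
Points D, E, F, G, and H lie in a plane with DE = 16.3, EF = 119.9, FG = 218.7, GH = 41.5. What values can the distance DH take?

41.0 ≤ DH ≤ 396.4

The maximum is all hops collinear in one direction: 16.3 + 119.9 + 218.7 + 41.5 = 396.4.
The longest hop is 218.7; the others sum to 177.7. Folding the others back against it leaves at least 218.7 − 177.7 = 41.0.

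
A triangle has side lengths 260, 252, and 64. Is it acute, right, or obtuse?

right

Compare the square of the longest side to the sum of squares of the other two: 64² + 252² = 67600 = 260².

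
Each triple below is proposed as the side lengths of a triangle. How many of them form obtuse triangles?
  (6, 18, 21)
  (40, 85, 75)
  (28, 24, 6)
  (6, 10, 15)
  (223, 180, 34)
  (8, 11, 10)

3

(6,18,21): 6²+18² = 360 < 441 = 21² → obtuse
(40,85,75): 40²+75² = 7225 = 85² → right
(28,24,6): 6²+24² = 612 < 784 = 28² → obtuse
(6,10,15): 6²+10² = 136 < 225 = 15² → obtuse
(223,180,34): 34+180 ≤ 223, not a triangle
(8,11,10): 8²+10² = 164 > 121 = 11² → acute
3 of the 6 are obtuse.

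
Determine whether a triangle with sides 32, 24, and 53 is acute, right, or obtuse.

obtuse

Compare the square of the longest side to the sum of squares of the other two: 24² + 32² = 1600 < 2809 = 53².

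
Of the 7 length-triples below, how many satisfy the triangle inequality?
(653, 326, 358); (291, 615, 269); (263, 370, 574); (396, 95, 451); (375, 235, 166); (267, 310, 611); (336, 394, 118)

(326,358,653): 326+358 > 653 → valid
(269,291,615): 269+291 ≤ 615 → not valid
(263,370,574): 263+370 > 574 → valid
(95,396,451): 95+396 > 451 → valid
(166,235,375): 166+235 > 375 → valid
(267,310,611): 267+310 ≤ 611 → not valid
(118,336,394): 118+336 > 394 → valid
5 of the 7 triples form a triangle.

5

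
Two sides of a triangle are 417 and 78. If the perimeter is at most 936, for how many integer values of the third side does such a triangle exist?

102

Triangle inequality: 339 < x < 495. Perimeter ≤ 936 gives x ≤ 936 − 417 − 78 = 441.
So 339 < x ≤ 441; integers 340 through 441: 102 values.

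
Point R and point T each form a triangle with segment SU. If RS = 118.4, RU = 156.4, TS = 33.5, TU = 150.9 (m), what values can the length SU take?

From triangle RSU: |118.4 − 156.4| < SU < 118.4 + 156.4, i.e. 38.0 < SU < 274.8.
From triangle TSU: 117.4 < SU < 184.4.
Both must hold, so SU lies in the intersection.

117.4 < SU < 184.4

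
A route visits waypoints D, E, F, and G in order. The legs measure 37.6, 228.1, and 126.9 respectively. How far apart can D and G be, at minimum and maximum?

The maximum is all hops collinear in one direction: 37.6 + 228.1 + 126.9 = 392.6.
The longest hop is 228.1; the others sum to 164.5. Folding the others back against it leaves at least 228.1 − 164.5 = 63.6.

63.6 ≤ DG ≤ 392.6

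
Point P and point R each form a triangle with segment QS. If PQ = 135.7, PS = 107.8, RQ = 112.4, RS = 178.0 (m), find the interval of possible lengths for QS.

From triangle PQS: |135.7 − 107.8| < QS < 135.7 + 107.8, i.e. 27.9 < QS < 243.5.
From triangle RQS: 65.6 < QS < 290.4.
Both must hold, so QS lies in the intersection.

65.6 < QS < 243.5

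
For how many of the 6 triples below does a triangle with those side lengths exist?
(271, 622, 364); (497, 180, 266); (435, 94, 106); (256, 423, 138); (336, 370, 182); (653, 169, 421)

(271,364,622): 271+364 > 622 → valid
(180,266,497): 180+266 ≤ 497 → not valid
(94,106,435): 94+106 ≤ 435 → not valid
(138,256,423): 138+256 ≤ 423 → not valid
(182,336,370): 182+336 > 370 → valid
(169,421,653): 169+421 ≤ 653 → not valid
2 of the 6 triples form a triangle.

2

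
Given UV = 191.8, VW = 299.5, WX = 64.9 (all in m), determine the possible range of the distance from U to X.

The maximum is all hops collinear in one direction: 191.8 + 299.5 + 64.9 = 556.2.
The longest hop is 299.5; the others sum to 256.7. Folding the others back against it leaves at least 299.5 − 256.7 = 42.8.

42.8 ≤ UX ≤ 556.2 m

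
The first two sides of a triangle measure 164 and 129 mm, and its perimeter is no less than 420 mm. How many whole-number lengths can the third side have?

166

Triangle inequality: 35 < x < 293. Perimeter ≥ 420 gives x ≥ 420 − 164 − 129 = 127.
So 127 ≤ x < 293; integers 127 through 292: 166 values.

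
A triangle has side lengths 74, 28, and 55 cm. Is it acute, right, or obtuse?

Compare the square of the longest side to the sum of squares of the other two: 28² + 55² = 3809 < 5476 = 74².

obtuse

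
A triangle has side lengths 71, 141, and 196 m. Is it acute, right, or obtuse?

Compare the square of the longest side to the sum of squares of the other two: 71² + 141² = 24922 < 38416 = 196².

obtuse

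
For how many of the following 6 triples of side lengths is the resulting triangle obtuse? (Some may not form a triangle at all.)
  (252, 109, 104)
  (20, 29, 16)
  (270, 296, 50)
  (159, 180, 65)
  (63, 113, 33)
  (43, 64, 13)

(252,109,104): 104+109 ≤ 252, not a triangle
(20,29,16): 16²+20² = 656 < 841 = 29² → obtuse
(270,296,50): 50²+270² = 75400 < 87616 = 296² → obtuse
(159,180,65): 65²+159² = 29506 < 32400 = 180² → obtuse
(63,113,33): 33+63 ≤ 113, not a triangle
(43,64,13): 13+43 ≤ 64, not a triangle
3 of the 6 are obtuse.

3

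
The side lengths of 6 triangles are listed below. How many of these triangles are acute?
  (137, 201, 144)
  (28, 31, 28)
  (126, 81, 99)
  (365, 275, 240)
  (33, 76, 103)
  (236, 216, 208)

(137,201,144): 137²+144² = 39505 < 40401 = 201² → obtuse
(28,31,28): 28²+28² = 1568 > 961 = 31² → acute
(126,81,99): 81²+99² = 16362 > 15876 = 126² → acute
(365,275,240): 240²+275² = 133225 = 365² → right
(33,76,103): 33²+76² = 6865 < 10609 = 103² → obtuse
(236,216,208): 208²+216² = 89920 > 55696 = 236² → acute
3 of the 6 are acute.

3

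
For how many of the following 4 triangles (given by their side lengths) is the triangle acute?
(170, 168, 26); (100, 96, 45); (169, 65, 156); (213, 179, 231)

2

(170,168,26): 26²+168² = 28900 = 170² → right
(100,96,45): 45²+96² = 11241 > 10000 = 100² → acute
(169,65,156): 65²+156² = 28561 = 169² → right
(213,179,231): 179²+213² = 77410 > 53361 = 231² → acute
2 of the 4 are acute.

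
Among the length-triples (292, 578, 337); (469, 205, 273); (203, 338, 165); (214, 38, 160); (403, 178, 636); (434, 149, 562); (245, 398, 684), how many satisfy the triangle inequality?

4

(292,337,578): 292+337 > 578 → valid
(205,273,469): 205+273 > 469 → valid
(165,203,338): 165+203 > 338 → valid
(38,160,214): 38+160 ≤ 214 → not valid
(178,403,636): 178+403 ≤ 636 → not valid
(149,434,562): 149+434 > 562 → valid
(245,398,684): 245+398 ≤ 684 → not valid
4 of the 7 triples form a triangle.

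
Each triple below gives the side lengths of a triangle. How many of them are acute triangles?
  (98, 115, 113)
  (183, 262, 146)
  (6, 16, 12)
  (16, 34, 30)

(98,115,113): 98²+113² = 22373 > 13225 = 115² → acute
(183,262,146): 146²+183² = 54805 < 68644 = 262² → obtuse
(6,16,12): 6²+12² = 180 < 256 = 16² → obtuse
(16,34,30): 16²+30² = 1156 = 34² → right
1 of the 4 is acute.

1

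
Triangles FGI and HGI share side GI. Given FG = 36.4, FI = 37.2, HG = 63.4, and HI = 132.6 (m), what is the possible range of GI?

From triangle FGI: |36.4 − 37.2| < GI < 36.4 + 37.2, i.e. 0.8 < GI < 73.6.
From triangle HGI: 69.2 < GI < 196.0.
Both must hold, so GI lies in the intersection.

69.2 < GI < 73.6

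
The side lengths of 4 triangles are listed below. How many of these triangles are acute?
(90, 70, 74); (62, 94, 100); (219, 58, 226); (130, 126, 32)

(90,70,74): 70²+74² = 10376 > 8100 = 90² → acute
(62,94,100): 62²+94² = 12680 > 10000 = 100² → acute
(219,58,226): 58²+219² = 51325 > 51076 = 226² → acute
(130,126,32): 32²+126² = 16900 = 130² → right
3 of the 4 are acute.

3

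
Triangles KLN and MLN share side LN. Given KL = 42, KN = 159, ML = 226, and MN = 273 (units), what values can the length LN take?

From triangle KLN: |42 − 159| < LN < 42 + 159, i.e. 117 < LN < 201.
From triangle MLN: 47 < LN < 499.
Both must hold, so LN lies in the intersection.

117 < LN < 201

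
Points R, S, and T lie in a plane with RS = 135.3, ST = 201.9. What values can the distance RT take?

By the triangle inequality, |135.3 − 201.9| ≤ RT ≤ 135.3 + 201.9.

66.6 ≤ RT ≤ 337.2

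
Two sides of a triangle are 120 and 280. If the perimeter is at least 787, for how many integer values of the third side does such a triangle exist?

Triangle inequality: 160 < x < 400. Perimeter ≥ 787 gives x ≥ 787 − 120 − 280 = 387.
So 387 ≤ x < 400; integers 387 through 399: 13 values.

13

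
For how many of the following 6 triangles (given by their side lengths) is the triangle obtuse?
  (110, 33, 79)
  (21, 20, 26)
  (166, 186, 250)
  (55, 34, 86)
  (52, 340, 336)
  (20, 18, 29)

4

(110,33,79): 33²+79² = 7330 < 12100 = 110² → obtuse
(21,20,26): 20²+21² = 841 > 676 = 26² → acute
(166,186,250): 166²+186² = 62152 < 62500 = 250² → obtuse
(55,34,86): 34²+55² = 4181 < 7396 = 86² → obtuse
(52,340,336): 52²+336² = 115600 = 340² → right
(20,18,29): 18²+20² = 724 < 841 = 29² → obtuse
4 of the 6 are obtuse.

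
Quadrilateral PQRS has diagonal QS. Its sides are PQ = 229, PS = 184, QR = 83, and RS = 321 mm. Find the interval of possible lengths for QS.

From triangle PQS: |229 − 184| < QS < 229 + 184, i.e. 45 < QS < 413.
From triangle RQS: 238 < QS < 404.
Both must hold, so QS lies in the intersection.

238 < QS < 404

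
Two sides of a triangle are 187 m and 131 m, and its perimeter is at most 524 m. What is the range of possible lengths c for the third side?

56 < c ≤ 206 m

Triangle inequality alone gives 56 < c < 318.
The perimeter condition gives c ≤ 524 − 187 − 131 = 206.
Intersecting the two: 56 < c ≤ 206.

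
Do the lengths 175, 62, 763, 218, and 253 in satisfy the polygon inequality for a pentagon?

No

For a pentagon, each side must be shorter than the sum of the others.
Here the longest side is 763, but the remaining 4 sides sum to only 708.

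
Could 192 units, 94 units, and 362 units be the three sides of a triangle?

No

The longest side is 362, but the other two sum to only 286.
286 < 362, so the triangle inequality fails.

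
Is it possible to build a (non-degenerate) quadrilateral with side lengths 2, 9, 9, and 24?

No

For a quadrilateral, each side must be shorter than the sum of the others.
Here the longest side is 24, but the remaining 3 sides sum to only 20.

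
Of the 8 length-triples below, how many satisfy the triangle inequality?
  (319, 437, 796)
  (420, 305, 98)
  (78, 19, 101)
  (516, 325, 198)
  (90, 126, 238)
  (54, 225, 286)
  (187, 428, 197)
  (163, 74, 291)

1

(319,437,796): 319+437 ≤ 796 → not valid
(98,305,420): 98+305 ≤ 420 → not valid
(19,78,101): 19+78 ≤ 101 → not valid
(198,325,516): 198+325 > 516 → valid
(90,126,238): 90+126 ≤ 238 → not valid
(54,225,286): 54+225 ≤ 286 → not valid
(187,197,428): 187+197 ≤ 428 → not valid
(74,163,291): 74+163 ≤ 291 → not valid
1 of the 8 triples forms a triangle.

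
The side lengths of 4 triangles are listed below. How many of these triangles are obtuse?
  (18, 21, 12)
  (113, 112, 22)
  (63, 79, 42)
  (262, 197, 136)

(18,21,12): 12²+18² = 468 > 441 = 21² → acute
(113,112,22): 22²+112² = 13028 > 12769 = 113² → acute
(63,79,42): 42²+63² = 5733 < 6241 = 79² → obtuse
(262,197,136): 136²+197² = 57305 < 68644 = 262² → obtuse
2 of the 4 are obtuse.

2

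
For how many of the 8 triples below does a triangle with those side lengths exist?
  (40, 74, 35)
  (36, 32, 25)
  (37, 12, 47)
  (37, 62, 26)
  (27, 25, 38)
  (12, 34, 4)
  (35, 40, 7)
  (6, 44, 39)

7

(35,40,74): 35+40 > 74 → valid
(25,32,36): 25+32 > 36 → valid
(12,37,47): 12+37 > 47 → valid
(26,37,62): 26+37 > 62 → valid
(25,27,38): 25+27 > 38 → valid
(4,12,34): 4+12 ≤ 34 → not valid
(7,35,40): 7+35 > 40 → valid
(6,39,44): 6+39 > 44 → valid
7 of the 8 triples form a triangle.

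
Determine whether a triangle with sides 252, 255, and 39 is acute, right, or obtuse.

right

Compare the square of the longest side to the sum of squares of the other two: 39² + 252² = 65025 = 255².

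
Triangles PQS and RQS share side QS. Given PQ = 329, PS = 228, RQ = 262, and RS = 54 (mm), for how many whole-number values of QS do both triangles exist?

107

From triangle PQS: 101 < QS < 557.
From triangle RQS: 208 < QS < 316.
Intersection: 208 < QS < 316, so integers 209 through 315: 107 values.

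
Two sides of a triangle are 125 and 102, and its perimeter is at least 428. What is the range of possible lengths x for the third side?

Triangle inequality alone gives 23 < x < 227.
The perimeter condition gives x ≥ 428 − 125 − 102 = 201.
Intersecting the two: 201 ≤ x < 227.

201 ≤ x < 227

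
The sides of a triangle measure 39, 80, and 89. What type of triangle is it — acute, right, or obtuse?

right

Compare the square of the longest side to the sum of squares of the other two: 39² + 80² = 7921 = 89².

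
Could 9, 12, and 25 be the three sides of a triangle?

No

The longest side is 25, but the other two sum to only 21.
21 < 25, so the triangle inequality fails.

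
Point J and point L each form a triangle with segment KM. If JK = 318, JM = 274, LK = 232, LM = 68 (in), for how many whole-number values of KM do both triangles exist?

From triangle JKM: 44 < KM < 592.
From triangle LKM: 164 < KM < 300.
Intersection: 164 < KM < 300, so integers 165 through 299: 135 values.

135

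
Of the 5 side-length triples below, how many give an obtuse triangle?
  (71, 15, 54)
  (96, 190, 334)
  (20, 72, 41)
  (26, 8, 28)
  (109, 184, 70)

(71,15,54): 15+54 ≤ 71, not a triangle
(96,190,334): 96+190 ≤ 334, not a triangle
(20,72,41): 20+41 ≤ 72, not a triangle
(26,8,28): 8²+26² = 740 < 784 = 28² → obtuse
(109,184,70): 70+109 ≤ 184, not a triangle
1 of the 5 is obtuse.

1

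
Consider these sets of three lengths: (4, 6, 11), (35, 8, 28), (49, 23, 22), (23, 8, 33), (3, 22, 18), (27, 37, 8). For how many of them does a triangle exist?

(4,6,11): 4+6 ≤ 11 → not valid
(8,28,35): 8+28 > 35 → valid
(22,23,49): 22+23 ≤ 49 → not valid
(8,23,33): 8+23 ≤ 33 → not valid
(3,18,22): 3+18 ≤ 22 → not valid
(8,27,37): 8+27 ≤ 37 → not valid
1 of the 6 triples forms a triangle.

1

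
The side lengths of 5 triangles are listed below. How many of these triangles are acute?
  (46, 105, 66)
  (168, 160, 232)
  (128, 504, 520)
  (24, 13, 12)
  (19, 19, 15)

1

(46,105,66): 46²+66² = 6472 < 11025 = 105² → obtuse
(168,160,232): 160²+168² = 53824 = 232² → right
(128,504,520): 128²+504² = 270400 = 520² → right
(24,13,12): 12²+13² = 313 < 576 = 24² → obtuse
(19,19,15): 15²+19² = 586 > 361 = 19² → acute
1 of the 5 is acute.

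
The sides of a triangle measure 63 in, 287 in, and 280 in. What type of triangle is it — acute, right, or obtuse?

Compare the square of the longest side to the sum of squares of the other two: 63² + 280² = 82369 = 287².

right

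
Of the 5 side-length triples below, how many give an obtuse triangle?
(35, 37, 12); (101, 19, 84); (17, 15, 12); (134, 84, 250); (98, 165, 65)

(35,37,12): 12²+35² = 1369 = 37² → right
(101,19,84): 19²+84² = 7417 < 10201 = 101² → obtuse
(17,15,12): 12²+15² = 369 > 289 = 17² → acute
(134,84,250): 84+134 ≤ 250, not a triangle
(98,165,65): 65+98 ≤ 165, not a triangle
1 of the 5 is obtuse.

1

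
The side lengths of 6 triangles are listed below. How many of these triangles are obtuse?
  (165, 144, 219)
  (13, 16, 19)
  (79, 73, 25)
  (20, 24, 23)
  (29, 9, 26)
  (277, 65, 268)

(165,144,219): 144²+165² = 47961 = 219² → right
(13,16,19): 13²+16² = 425 > 361 = 19² → acute
(79,73,25): 25²+73² = 5954 < 6241 = 79² → obtuse
(20,24,23): 20²+23² = 929 > 576 = 24² → acute
(29,9,26): 9²+26² = 757 < 841 = 29² → obtuse
(277,65,268): 65²+268² = 76049 < 76729 = 277² → obtuse
3 of the 6 are obtuse.

3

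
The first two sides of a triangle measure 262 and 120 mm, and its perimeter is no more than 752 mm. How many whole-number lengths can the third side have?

Triangle inequality: 142 < x < 382. Perimeter ≤ 752 gives x ≤ 752 − 262 − 120 = 370.
So 142 < x ≤ 370; integers 143 through 370: 228 values.

228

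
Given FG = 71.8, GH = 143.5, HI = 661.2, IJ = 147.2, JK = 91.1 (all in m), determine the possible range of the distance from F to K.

207.6 ≤ FK ≤ 1114.8 m

The maximum is all hops collinear in one direction: 71.8 + 143.5 + 661.2 + 147.2 + 91.1 = 1114.8.
The longest hop is 661.2; the others sum to 453.6. Folding the others back against it leaves at least 661.2 − 453.6 = 207.6.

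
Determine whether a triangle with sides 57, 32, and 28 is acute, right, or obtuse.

obtuse

Compare the square of the longest side to the sum of squares of the other two: 28² + 32² = 1808 < 3249 = 57².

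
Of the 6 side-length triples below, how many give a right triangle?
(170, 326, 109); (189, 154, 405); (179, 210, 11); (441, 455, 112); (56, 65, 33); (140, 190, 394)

2

(170,326,109): 109+170 ≤ 326, not a triangle
(189,154,405): 154+189 ≤ 405, not a triangle
(179,210,11): 11+179 ≤ 210, not a triangle
(441,455,112): 112²+441² = 207025 = 455² → right
(56,65,33): 33²+56² = 4225 = 65² → right
(140,190,394): 140+190 ≤ 394, not a triangle
2 of the 6 are right.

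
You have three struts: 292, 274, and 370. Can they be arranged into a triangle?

Yes

The longest side is 370, and the other two sum to 566.
Since 566 > 370, the triangle inequality holds.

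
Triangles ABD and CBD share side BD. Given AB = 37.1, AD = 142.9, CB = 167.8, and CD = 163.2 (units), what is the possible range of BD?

From triangle ABD: |37.1 − 142.9| < BD < 37.1 + 142.9, i.e. 105.8 < BD < 180.0.
From triangle CBD: 4.6 < BD < 331.0.
Both must hold, so BD lies in the intersection.

105.8 < BD < 180.0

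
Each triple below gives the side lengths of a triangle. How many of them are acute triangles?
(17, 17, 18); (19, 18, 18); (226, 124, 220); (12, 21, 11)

3

(17,17,18): 17²+17² = 578 > 324 = 18² → acute
(19,18,18): 18²+18² = 648 > 361 = 19² → acute
(226,124,220): 124²+220² = 63776 > 51076 = 226² → acute
(12,21,11): 11²+12² = 265 < 441 = 21² → obtuse
3 of the 4 are acute.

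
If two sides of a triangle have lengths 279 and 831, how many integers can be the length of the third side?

557

The third side lies in the open interval (552, 1110).
Integers from 553 to 1109 inclusive: 1109 − 553 + 1 = 557.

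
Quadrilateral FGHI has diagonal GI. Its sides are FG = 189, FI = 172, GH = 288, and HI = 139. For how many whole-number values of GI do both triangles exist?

211

From triangle FGI: 17 < GI < 361.
From triangle HGI: 149 < GI < 427.
Intersection: 149 < GI < 361, so integers 150 through 360: 211 values.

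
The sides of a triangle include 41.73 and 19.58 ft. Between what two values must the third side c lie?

22.15 < c < 61.31 (ft)

By the triangle inequality, c must be less than 41.73 + 19.58 = 61.31 and greater than |41.73 − 19.58| = 22.15.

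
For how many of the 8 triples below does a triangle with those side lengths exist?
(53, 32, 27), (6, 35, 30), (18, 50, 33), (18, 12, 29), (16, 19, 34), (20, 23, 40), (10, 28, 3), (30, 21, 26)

(27,32,53): 27+32 > 53 → valid
(6,30,35): 6+30 > 35 → valid
(18,33,50): 18+33 > 50 → valid
(12,18,29): 12+18 > 29 → valid
(16,19,34): 16+19 > 34 → valid
(20,23,40): 20+23 > 40 → valid
(3,10,28): 3+10 ≤ 28 → not valid
(21,26,30): 21+26 > 30 → valid
7 of the 8 triples form a triangle.

7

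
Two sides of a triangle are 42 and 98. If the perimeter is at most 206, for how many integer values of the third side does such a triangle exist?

10

Triangle inequality: 56 < x < 140. Perimeter ≤ 206 gives x ≤ 206 − 42 − 98 = 66.
So 56 < x ≤ 66; integers 57 through 66: 10 values.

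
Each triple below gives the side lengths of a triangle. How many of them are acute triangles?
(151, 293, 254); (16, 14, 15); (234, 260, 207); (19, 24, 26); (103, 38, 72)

(151,293,254): 151²+254² = 87317 > 85849 = 293² → acute
(16,14,15): 14²+15² = 421 > 256 = 16² → acute
(234,260,207): 207²+234² = 97605 > 67600 = 260² → acute
(19,24,26): 19²+24² = 937 > 676 = 26² → acute
(103,38,72): 38²+72² = 6628 < 10609 = 103² → obtuse
4 of the 5 are acute.

4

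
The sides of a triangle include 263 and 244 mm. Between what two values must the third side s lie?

By the triangle inequality, s must be less than 263 + 244 = 507 and greater than |263 − 244| = 19.

19 < s < 507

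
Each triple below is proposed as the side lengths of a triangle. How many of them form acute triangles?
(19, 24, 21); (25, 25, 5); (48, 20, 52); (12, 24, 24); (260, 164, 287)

4

(19,24,21): 19²+21² = 802 > 576 = 24² → acute
(25,25,5): 5²+25² = 650 > 625 = 25² → acute
(48,20,52): 20²+48² = 2704 = 52² → right
(12,24,24): 12²+24² = 720 > 576 = 24² → acute
(260,164,287): 164²+260² = 94496 > 82369 = 287² → acute
4 of the 5 are acute.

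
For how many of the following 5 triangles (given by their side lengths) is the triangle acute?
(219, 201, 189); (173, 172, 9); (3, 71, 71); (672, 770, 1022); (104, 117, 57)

3

(219,201,189): 189²+201² = 76122 > 47961 = 219² → acute
(173,172,9): 9²+172² = 29665 < 29929 = 173² → obtuse
(3,71,71): 3²+71² = 5050 > 5041 = 71² → acute
(672,770,1022): 672²+770² = 1044484 = 1022² → right
(104,117,57): 57²+104² = 14065 > 13689 = 117² → acute
3 of the 5 are acute.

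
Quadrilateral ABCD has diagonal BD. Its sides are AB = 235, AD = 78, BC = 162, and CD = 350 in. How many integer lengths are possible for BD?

From triangle ABD: 157 < BD < 313.
From triangle CBD: 188 < BD < 512.
Intersection: 188 < BD < 313, so integers 189 through 312: 124 values.

124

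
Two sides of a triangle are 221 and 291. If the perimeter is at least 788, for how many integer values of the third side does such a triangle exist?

236

Triangle inequality: 70 < x < 512. Perimeter ≥ 788 gives x ≥ 788 − 221 − 291 = 276.
So 276 ≤ x < 512; integers 276 through 511: 236 values.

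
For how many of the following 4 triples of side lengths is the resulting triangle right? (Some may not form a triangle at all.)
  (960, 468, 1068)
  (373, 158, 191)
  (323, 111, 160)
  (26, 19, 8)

(960,468,1068): 468²+960² = 1140624 = 1068² → right
(373,158,191): 158+191 ≤ 373, not a triangle
(323,111,160): 111+160 ≤ 323, not a triangle
(26,19,8): 8²+19² = 425 < 676 = 26² → obtuse
1 of the 4 is right.

1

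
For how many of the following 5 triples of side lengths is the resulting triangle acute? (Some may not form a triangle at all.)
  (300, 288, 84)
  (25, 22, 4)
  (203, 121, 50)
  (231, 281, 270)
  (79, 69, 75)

(300,288,84): 84²+288² = 90000 = 300² → right
(25,22,4): 4²+22² = 500 < 625 = 25² → obtuse
(203,121,50): 50+121 ≤ 203, not a triangle
(231,281,270): 231²+270² = 126261 > 78961 = 281² → acute
(79,69,75): 69²+75² = 10386 > 6241 = 79² → acute
2 of the 5 are acute.

2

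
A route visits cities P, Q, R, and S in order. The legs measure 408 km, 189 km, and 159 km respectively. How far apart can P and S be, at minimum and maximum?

The maximum is all hops collinear in one direction: 408 + 189 + 159 = 756.
The longest hop is 408; the others sum to 348. Folding the others back against it leaves at least 408 − 348 = 60.

60 ≤ PS ≤ 756 km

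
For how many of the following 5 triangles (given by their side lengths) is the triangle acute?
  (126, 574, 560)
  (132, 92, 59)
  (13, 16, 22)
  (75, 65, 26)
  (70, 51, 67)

(126,574,560): 126²+560² = 329476 = 574² → right
(132,92,59): 59²+92² = 11945 < 17424 = 132² → obtuse
(13,16,22): 13²+16² = 425 < 484 = 22² → obtuse
(75,65,26): 26²+65² = 4901 < 5625 = 75² → obtuse
(70,51,67): 51²+67² = 7090 > 4900 = 70² → acute
1 of the 5 is acute.

1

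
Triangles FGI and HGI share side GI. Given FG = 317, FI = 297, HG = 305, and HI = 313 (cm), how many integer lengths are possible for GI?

593

From triangle FGI: 20 < GI < 614.
From triangle HGI: 8 < GI < 618.
Intersection: 20 < GI < 614, so integers 21 through 613: 593 values.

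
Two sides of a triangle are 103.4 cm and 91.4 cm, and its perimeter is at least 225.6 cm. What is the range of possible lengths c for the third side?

30.8 ≤ c < 194.8

Triangle inequality alone gives 12.0 < c < 194.8.
The perimeter condition gives c ≥ 225.6 − 103.4 − 91.4 = 30.8.
Intersecting the two: 30.8 ≤ c < 194.8.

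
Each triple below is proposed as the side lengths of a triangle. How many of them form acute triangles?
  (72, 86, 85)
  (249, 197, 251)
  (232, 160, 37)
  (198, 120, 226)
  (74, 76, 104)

(72,86,85): 72²+85² = 12409 > 7396 = 86² → acute
(249,197,251): 197²+249² = 100810 > 63001 = 251² → acute
(232,160,37): 37+160 ≤ 232, not a triangle
(198,120,226): 120²+198² = 53604 > 51076 = 226² → acute
(74,76,104): 74²+76² = 11252 > 10816 = 104² → acute
4 of the 5 are acute.

4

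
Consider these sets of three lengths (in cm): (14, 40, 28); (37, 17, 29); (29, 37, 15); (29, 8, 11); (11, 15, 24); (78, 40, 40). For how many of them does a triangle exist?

5

(14,28,40): 14+28 > 40 → valid
(17,29,37): 17+29 > 37 → valid
(15,29,37): 15+29 > 37 → valid
(8,11,29): 8+11 ≤ 29 → not valid
(11,15,24): 11+15 > 24 → valid
(40,40,78): 40+40 > 78 → valid
5 of the 6 triples form a triangle.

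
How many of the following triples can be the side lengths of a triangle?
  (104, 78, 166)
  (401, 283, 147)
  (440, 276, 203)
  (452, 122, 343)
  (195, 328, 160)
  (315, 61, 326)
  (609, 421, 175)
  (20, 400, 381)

(78,104,166): 78+104 > 166 → valid
(147,283,401): 147+283 > 401 → valid
(203,276,440): 203+276 > 440 → valid
(122,343,452): 122+343 > 452 → valid
(160,195,328): 160+195 > 328 → valid
(61,315,326): 61+315 > 326 → valid
(175,421,609): 175+421 ≤ 609 → not valid
(20,381,400): 20+381 > 400 → valid
7 of the 8 triples form a triangle.

7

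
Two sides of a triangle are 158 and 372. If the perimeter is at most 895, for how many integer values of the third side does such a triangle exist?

Triangle inequality: 214 < x < 530. Perimeter ≤ 895 gives x ≤ 895 − 158 − 372 = 365.
So 214 < x ≤ 365; integers 215 through 365: 151 values.

151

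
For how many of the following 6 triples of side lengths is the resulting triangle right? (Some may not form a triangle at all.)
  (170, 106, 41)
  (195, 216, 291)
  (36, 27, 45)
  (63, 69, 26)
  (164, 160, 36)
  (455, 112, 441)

(170,106,41): 41+106 ≤ 170, not a triangle
(195,216,291): 195²+216² = 84681 = 291² → right
(36,27,45): 27²+36² = 2025 = 45² → right
(63,69,26): 26²+63² = 4645 < 4761 = 69² → obtuse
(164,160,36): 36²+160² = 26896 = 164² → right
(455,112,441): 112²+441² = 207025 = 455² → right
4 of the 6 are right.

4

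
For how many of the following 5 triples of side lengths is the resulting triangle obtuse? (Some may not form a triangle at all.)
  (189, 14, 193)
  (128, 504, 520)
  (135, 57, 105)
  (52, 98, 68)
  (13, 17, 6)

(189,14,193): 14²+189² = 35917 < 37249 = 193² → obtuse
(128,504,520): 128²+504² = 270400 = 520² → right
(135,57,105): 57²+105² = 14274 < 18225 = 135² → obtuse
(52,98,68): 52²+68² = 7328 < 9604 = 98² → obtuse
(13,17,6): 6²+13² = 205 < 289 = 17² → obtuse
4 of the 5 are obtuse.

4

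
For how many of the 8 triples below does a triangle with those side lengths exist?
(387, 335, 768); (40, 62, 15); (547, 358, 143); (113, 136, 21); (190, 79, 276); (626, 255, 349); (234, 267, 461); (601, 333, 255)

1

(335,387,768): 335+387 ≤ 768 → not valid
(15,40,62): 15+40 ≤ 62 → not valid
(143,358,547): 143+358 ≤ 547 → not valid
(21,113,136): 21+113 ≤ 136 → not valid
(79,190,276): 79+190 ≤ 276 → not valid
(255,349,626): 255+349 ≤ 626 → not valid
(234,267,461): 234+267 > 461 → valid
(255,333,601): 255+333 ≤ 601 → not valid
1 of the 8 triples forms a triangle.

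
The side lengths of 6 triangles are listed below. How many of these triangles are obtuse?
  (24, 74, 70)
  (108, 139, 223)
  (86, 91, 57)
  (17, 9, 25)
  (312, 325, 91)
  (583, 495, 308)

(24,74,70): 24²+70² = 5476 = 74² → right
(108,139,223): 108²+139² = 30985 < 49729 = 223² → obtuse
(86,91,57): 57²+86² = 10645 > 8281 = 91² → acute
(17,9,25): 9²+17² = 370 < 625 = 25² → obtuse
(312,325,91): 91²+312² = 105625 = 325² → right
(583,495,308): 308²+495² = 339889 = 583² → right
2 of the 6 are obtuse.

2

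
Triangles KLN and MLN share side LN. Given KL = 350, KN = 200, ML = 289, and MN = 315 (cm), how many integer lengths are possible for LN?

From triangle KLN: 150 < LN < 550.
From triangle MLN: 26 < LN < 604.
Intersection: 150 < LN < 550, so integers 151 through 549: 399 values.

399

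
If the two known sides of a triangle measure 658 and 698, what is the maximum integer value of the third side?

The third side must be strictly less than 658 + 698 = 1356.
The largest integer below 1356 is 1355.

1355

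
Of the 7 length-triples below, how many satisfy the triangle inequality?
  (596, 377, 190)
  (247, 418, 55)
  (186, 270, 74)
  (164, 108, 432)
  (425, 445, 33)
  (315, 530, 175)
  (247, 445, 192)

1

(190,377,596): 190+377 ≤ 596 → not valid
(55,247,418): 55+247 ≤ 418 → not valid
(74,186,270): 74+186 ≤ 270 → not valid
(108,164,432): 108+164 ≤ 432 → not valid
(33,425,445): 33+425 > 445 → valid
(175,315,530): 175+315 ≤ 530 → not valid
(192,247,445): 192+247 ≤ 445 → not valid
1 of the 7 triples forms a triangle.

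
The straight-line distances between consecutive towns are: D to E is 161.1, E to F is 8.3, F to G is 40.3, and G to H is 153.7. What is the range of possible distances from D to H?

0 ≤ DH ≤ 363.4

The maximum is all hops collinear in one direction: 161.1 + 8.3 + 40.3 + 153.7 = 363.4.
The longest hop is 161.1; the others sum to 202.3. Since 161.1 ≤ 202.3, the path can fold back on itself completely, so the minimum distance is 0.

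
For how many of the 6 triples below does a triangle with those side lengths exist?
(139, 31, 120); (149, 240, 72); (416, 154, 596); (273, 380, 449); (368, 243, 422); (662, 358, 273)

3

(31,120,139): 31+120 > 139 → valid
(72,149,240): 72+149 ≤ 240 → not valid
(154,416,596): 154+416 ≤ 596 → not valid
(273,380,449): 273+380 > 449 → valid
(243,368,422): 243+368 > 422 → valid
(273,358,662): 273+358 ≤ 662 → not valid
3 of the 6 triples form a triangle.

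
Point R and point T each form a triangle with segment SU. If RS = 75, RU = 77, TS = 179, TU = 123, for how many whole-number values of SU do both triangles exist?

95

From triangle RSU: 2 < SU < 152.
From triangle TSU: 56 < SU < 302.
Intersection: 56 < SU < 152, so integers 57 through 151: 95 values.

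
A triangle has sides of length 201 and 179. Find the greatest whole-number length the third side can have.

379

The third side must be strictly less than 201 + 179 = 380.
The largest integer below 380 is 379.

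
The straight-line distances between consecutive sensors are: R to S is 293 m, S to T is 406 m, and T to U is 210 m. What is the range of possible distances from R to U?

0 ≤ RU ≤ 909 m

The maximum is all hops collinear in one direction: 293 + 406 + 210 = 909.
The longest hop is 406; the others sum to 503. Since 406 ≤ 503, the path can fold back on itself completely, so the minimum distance is 0.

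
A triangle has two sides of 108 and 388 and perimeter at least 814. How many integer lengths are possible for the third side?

Triangle inequality: 280 < x < 496. Perimeter ≥ 814 gives x ≥ 814 − 108 − 388 = 318.
So 318 ≤ x < 496; integers 318 through 495: 178 values.

178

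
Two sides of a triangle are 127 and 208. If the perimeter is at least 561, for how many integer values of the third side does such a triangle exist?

109

Triangle inequality: 81 < x < 335. Perimeter ≥ 561 gives x ≥ 561 − 127 − 208 = 226.
So 226 ≤ x < 335; integers 226 through 334: 109 values.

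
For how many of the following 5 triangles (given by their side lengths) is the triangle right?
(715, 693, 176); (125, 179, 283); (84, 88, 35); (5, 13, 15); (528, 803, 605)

(715,693,176): 176²+693² = 511225 = 715² → right
(125,179,283): 125²+179² = 47666 < 80089 = 283² → obtuse
(84,88,35): 35²+84² = 8281 > 7744 = 88² → acute
(5,13,15): 5²+13² = 194 < 225 = 15² → obtuse
(528,803,605): 528²+605² = 644809 = 803² → right
2 of the 5 are right.

2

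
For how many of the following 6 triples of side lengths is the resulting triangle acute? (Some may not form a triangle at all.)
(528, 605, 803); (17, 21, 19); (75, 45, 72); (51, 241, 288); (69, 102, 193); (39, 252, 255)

2

(528,605,803): 528²+605² = 644809 = 803² → right
(17,21,19): 17²+19² = 650 > 441 = 21² → acute
(75,45,72): 45²+72² = 7209 > 5625 = 75² → acute
(51,241,288): 51²+241² = 60682 < 82944 = 288² → obtuse
(69,102,193): 69+102 ≤ 193, not a triangle
(39,252,255): 39²+252² = 65025 = 255² → right
2 of the 6 are acute.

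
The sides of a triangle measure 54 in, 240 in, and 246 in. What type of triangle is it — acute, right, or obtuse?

Compare the square of the longest side to the sum of squares of the other two: 54² + 240² = 60516 = 246².

right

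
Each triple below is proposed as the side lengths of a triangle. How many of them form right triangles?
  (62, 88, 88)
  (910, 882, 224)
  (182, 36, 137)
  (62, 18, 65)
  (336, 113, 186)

1

(62,88,88): 62²+88² = 11588 > 7744 = 88² → acute
(910,882,224): 224²+882² = 828100 = 910² → right
(182,36,137): 36+137 ≤ 182, not a triangle
(62,18,65): 18²+62² = 4168 < 4225 = 65² → obtuse
(336,113,186): 113+186 ≤ 336, not a triangle
1 of the 5 is right.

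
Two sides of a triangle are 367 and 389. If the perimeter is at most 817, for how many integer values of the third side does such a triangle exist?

39

Triangle inequality: 22 < x < 756. Perimeter ≤ 817 gives x ≤ 817 − 367 − 389 = 61.
So 22 < x ≤ 61; integers 23 through 61: 39 values.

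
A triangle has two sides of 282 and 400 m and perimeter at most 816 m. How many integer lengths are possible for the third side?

Triangle inequality: 118 < x < 682. Perimeter ≤ 816 gives x ≤ 816 − 282 − 400 = 134.
So 118 < x ≤ 134; integers 119 through 134: 16 values.

16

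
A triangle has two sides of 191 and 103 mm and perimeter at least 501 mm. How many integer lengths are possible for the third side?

Triangle inequality: 88 < x < 294. Perimeter ≥ 501 gives x ≥ 501 − 191 − 103 = 207.
So 207 ≤ x < 294; integers 207 through 293: 87 values.

87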